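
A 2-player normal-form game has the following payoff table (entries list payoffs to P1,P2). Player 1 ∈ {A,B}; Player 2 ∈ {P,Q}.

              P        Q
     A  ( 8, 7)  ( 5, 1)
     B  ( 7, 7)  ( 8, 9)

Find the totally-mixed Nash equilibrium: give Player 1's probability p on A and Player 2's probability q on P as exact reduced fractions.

p=1/4, q=3/4

P1 indiff ⇒ q·8+(1-q)·5 = q·7+(1-q)·8 ⇒ q(1) = (1-q)(3) ⇒ q = 3/4
P2 indiff ⇒ p·7+(1-p)·7 = p·1+(1-p)·9 ⇒ p(6) = (1-p)(2) ⇒ p = 1/4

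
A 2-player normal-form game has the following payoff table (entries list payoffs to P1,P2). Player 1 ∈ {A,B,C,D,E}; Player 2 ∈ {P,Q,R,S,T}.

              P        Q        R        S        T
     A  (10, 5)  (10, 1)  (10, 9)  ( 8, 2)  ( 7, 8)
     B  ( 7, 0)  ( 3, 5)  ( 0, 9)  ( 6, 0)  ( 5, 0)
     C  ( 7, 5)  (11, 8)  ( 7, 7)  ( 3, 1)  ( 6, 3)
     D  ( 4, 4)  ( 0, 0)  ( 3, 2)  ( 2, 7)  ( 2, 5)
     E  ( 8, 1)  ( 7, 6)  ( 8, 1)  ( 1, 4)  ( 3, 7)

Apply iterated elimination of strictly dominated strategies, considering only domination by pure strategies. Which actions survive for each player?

IESDS → P1:{A,C} P2:{Q,R}

P1 drop B (A beats it: P:10>7 Q:10>3 R:10>0 S:8>6 T:7>5)
P1 drop D (A beats it: P:10>4 Q:10>0 R:10>3 S:8>2 T:7>2)
P1 drop E (A beats it: P:10>8 Q:10>7 R:10>8 S:8>1 T:7>3)
P2 drop P (R beats it: A:9>5 C:7>5)
P2 drop S (R beats it: A:9>2 C:7>1)
P2 drop T (R beats it: A:9>8 C:7>3)
P1→{A,C} P2→{Q,R}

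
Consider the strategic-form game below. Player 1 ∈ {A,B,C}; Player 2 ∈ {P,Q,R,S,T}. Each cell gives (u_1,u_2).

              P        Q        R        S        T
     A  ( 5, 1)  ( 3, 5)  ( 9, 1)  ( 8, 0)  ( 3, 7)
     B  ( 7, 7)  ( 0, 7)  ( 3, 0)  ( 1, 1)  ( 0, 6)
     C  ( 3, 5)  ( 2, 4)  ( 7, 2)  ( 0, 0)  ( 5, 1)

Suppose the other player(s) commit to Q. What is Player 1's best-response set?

u_1(A vs Q) = 3
u_1(B vs Q) = 0
u_1(C vs Q) = 2
max payoff 3 at {A}

argmax u_1 = {A}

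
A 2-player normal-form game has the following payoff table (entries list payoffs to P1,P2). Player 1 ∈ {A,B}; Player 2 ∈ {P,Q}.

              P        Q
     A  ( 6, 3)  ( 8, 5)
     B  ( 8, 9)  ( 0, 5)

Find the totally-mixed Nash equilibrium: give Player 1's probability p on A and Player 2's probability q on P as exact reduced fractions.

P1 indiff ⇒ q·6+(1-q)·8 = q·8+(1-q)·0 ⇒ q(-2) = (1-q)(-8) ⇒ q = 4/5
P2 indiff ⇒ p·3+(1-p)·9 = p·5+(1-p)·5 ⇒ p(-2) = (1-p)(-4) ⇒ p = 2/3

p=2/3, q=4/5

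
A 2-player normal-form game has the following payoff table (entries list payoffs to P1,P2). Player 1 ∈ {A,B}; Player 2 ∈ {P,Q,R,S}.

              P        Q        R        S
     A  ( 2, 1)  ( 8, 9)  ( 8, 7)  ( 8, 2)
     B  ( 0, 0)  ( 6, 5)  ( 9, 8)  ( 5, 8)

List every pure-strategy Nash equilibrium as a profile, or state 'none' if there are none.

Nash profiles: (A,Q), (B,R)

(A,P): not NE [P2→Q gives 9>1]
(A,Q): NE
(A,R): not NE [P1→B gives 9>8; P2→Q gives 9>7]
(A,S): not NE [P2→Q gives 9>2]
(B,P): not NE [P1→A gives 2>0; P2→S gives 8>0]
(B,Q): not NE [P1→A gives 8>6; P2→S gives 8>5]
(B,R): NE
(B,S): not NE [P1→A gives 8>5]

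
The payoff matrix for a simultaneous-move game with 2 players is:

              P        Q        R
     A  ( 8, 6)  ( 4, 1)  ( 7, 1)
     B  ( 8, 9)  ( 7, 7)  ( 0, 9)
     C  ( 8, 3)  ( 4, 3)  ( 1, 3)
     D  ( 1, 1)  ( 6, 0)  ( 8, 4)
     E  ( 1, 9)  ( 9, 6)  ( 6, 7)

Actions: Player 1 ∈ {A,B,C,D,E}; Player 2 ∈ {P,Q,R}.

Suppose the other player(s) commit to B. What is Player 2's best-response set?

u_2(P vs B) = 9
u_2(Q vs B) = 7
u_2(R vs B) = 9
max payoff 9 at {P,R}

P2 best: {P,R}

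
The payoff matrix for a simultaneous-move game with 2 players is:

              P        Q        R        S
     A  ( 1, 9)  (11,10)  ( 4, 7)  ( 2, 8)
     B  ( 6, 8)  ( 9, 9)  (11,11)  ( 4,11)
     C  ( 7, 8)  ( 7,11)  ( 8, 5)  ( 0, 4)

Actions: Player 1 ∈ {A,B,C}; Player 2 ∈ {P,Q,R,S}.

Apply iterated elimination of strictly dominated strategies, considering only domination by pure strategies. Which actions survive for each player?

Remaining: P1:{A,B} P2:{Q,R,S}

P2 drop P (Q beats it: A:10>9 B:9>8 C:11>8)
P1 drop C (B beats it: Q:9>7 R:11>8 S:4>0)
P1→{A,B} P2→{Q,R,S}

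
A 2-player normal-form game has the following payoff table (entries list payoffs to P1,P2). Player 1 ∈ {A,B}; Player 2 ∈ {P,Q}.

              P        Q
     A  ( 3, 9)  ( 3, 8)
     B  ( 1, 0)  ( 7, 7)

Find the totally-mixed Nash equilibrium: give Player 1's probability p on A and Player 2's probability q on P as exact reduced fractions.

P1 mixes 7/8 on A; P2 mixes 2/3 on P

P1 indiff ⇒ q·3+(1-q)·3 = q·1+(1-q)·7 ⇒ q(2) = (1-q)(4) ⇒ q = 2/3
P2 indiff ⇒ p·9+(1-p)·0 = p·8+(1-p)·7 ⇒ p(1) = (1-p)(7) ⇒ p = 7/8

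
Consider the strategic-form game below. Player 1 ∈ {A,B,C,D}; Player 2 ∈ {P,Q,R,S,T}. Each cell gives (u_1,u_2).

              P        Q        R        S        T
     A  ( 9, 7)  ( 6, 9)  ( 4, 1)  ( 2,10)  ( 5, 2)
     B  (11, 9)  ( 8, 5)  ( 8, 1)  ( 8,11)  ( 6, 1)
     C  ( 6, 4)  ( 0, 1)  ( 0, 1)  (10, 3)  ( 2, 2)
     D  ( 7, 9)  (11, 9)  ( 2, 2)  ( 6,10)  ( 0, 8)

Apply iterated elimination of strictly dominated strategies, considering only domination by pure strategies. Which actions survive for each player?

P1 drop A (B beats it: P:11>9 Q:8>6 R:8>4 S:8>2 T:6>5)
P2 drop Q (S beats it: B:11>5 C:3>1 D:10>9)
P1 drop D (B beats it: P:11>7 R:8>2 S:8>6 T:6>0)
P2 drop R (P beats it: B:9>1 C:4>1)
P2 drop T (P beats it: B:9>1 C:4>2)
P1→{B,C} P2→{P,S}

Remaining: P1:{B,C} P2:{P,S}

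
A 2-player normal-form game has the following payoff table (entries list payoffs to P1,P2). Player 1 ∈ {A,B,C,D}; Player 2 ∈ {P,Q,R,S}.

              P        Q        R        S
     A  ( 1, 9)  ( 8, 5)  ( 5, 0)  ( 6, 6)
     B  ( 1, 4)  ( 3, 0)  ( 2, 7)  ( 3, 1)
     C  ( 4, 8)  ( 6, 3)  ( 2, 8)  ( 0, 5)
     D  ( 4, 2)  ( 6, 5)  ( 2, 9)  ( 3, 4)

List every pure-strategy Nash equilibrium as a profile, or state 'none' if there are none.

PSNE = {(C,P)}

(A,P): not NE [P1→D gives 4>1]
(A,Q): not NE [P2→P gives 9>5]
(A,R): not NE [P2→P gives 9>0]
(A,S): not NE [P2→P gives 9>6]
(B,P): not NE [P1→D gives 4>1; P2→R gives 7>4]
(B,Q): not NE [P1→A gives 8>3; P2→R gives 7>0]
(B,R): not NE [P1→A gives 5>2]
(B,S): not NE [P1→A gives 6>3; P2→R gives 7>1]
(C,P): NE
(C,Q): not NE [P1→A gives 8>6; P2→R gives 8>3]
(C,R): not NE [P1→A gives 5>2]
(C,S): not NE [P1→A gives 6>0; P2→R gives 8>5]
(D,P): not NE [P2→R gives 9>2]
(D,Q): not NE [P1→A gives 8>6; P2→R gives 9>5]
(D,R): not NE [P1→A gives 5>2]
(D,S): not NE [P1→A gives 6>3; P2→R gives 9>4]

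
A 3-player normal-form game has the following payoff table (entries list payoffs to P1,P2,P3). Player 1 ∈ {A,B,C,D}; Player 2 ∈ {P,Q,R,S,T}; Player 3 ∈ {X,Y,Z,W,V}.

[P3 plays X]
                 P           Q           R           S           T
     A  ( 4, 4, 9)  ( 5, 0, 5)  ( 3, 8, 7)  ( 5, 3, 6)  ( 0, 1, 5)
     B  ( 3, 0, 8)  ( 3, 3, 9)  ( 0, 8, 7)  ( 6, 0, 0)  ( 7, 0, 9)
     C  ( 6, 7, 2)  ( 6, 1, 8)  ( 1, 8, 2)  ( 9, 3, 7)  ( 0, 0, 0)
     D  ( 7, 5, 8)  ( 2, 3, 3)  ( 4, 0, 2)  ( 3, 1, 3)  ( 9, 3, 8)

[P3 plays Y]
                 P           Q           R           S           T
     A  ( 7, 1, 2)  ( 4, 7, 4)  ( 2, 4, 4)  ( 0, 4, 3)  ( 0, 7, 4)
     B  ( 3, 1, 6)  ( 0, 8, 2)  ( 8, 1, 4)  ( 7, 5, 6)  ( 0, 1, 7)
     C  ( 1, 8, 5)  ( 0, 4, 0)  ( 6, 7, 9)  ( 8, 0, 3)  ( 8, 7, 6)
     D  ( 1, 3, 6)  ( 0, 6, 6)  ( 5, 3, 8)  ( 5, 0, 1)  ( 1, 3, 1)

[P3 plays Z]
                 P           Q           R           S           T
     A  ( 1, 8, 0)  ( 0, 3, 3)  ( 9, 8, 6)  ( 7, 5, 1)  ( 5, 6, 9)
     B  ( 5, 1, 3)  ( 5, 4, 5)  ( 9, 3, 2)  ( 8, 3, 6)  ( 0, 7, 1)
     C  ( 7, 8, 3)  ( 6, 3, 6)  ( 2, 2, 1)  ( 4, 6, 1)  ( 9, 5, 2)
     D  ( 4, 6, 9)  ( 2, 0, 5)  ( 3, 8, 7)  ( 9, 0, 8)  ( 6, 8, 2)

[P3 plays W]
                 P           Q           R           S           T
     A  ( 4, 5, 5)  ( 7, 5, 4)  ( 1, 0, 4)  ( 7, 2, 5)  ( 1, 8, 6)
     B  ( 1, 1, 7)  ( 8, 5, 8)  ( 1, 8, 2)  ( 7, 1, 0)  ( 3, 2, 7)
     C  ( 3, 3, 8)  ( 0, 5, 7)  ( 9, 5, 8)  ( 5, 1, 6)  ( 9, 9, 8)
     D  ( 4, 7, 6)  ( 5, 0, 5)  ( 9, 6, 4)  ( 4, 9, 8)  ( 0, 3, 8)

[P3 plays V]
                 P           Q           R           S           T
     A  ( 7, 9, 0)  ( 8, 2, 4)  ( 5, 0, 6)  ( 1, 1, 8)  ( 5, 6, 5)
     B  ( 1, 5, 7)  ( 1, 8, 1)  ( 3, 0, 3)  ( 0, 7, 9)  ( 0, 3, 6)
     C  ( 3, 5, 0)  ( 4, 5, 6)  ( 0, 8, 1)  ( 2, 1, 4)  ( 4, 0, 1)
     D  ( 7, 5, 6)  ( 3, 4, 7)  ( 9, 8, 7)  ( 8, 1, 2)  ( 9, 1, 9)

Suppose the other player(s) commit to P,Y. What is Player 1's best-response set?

BR_1 = {A}

u_1(A vs P,Y) = 7
u_1(B vs P,Y) = 3
u_1(C vs P,Y) = 1
u_1(D vs P,Y) = 1
max payoff 7 at {A}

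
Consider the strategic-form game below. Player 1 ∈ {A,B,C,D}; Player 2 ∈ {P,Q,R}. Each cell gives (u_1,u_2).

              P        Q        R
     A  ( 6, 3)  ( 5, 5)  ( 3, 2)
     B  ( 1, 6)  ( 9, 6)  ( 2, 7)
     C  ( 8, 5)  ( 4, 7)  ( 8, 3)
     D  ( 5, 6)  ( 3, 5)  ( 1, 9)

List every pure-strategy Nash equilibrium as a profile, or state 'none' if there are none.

(A,P): not NE [P1→C gives 8>6; P2→Q gives 5>3]
(A,Q): not NE [P1→B gives 9>5]
(A,R): not NE [P1→C gives 8>3; P2→Q gives 5>2]
(B,P): not NE [P1→C gives 8>1; P2→R gives 7>6]
(B,Q): not NE [P2→R gives 7>6]
(B,R): not NE [P1→C gives 8>2]
(C,P): not NE [P2→Q gives 7>5]
(C,Q): not NE [P1→B gives 9>4]
(C,R): not NE [P2→Q gives 7>3]
(D,P): not NE [P1→C gives 8>5; P2→R gives 9>6]
(D,Q): not NE [P1→B gives 9>3; P2→R gives 9>5]
(D,R): not NE [P1→C gives 8>1]

No pure NE.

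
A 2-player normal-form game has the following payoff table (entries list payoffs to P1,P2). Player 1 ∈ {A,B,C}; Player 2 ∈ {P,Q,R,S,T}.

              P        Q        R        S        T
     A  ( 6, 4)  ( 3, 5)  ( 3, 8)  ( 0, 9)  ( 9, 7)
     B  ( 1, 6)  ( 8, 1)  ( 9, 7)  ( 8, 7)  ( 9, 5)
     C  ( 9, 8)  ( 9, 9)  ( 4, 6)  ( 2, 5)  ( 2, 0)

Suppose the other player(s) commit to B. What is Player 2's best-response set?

argmax u_2 = {R,S}

u_2(P vs B) = 6
u_2(Q vs B) = 1
u_2(R vs B) = 7
u_2(S vs B) = 7
u_2(T vs B) = 5
max payoff 7 at {R,S}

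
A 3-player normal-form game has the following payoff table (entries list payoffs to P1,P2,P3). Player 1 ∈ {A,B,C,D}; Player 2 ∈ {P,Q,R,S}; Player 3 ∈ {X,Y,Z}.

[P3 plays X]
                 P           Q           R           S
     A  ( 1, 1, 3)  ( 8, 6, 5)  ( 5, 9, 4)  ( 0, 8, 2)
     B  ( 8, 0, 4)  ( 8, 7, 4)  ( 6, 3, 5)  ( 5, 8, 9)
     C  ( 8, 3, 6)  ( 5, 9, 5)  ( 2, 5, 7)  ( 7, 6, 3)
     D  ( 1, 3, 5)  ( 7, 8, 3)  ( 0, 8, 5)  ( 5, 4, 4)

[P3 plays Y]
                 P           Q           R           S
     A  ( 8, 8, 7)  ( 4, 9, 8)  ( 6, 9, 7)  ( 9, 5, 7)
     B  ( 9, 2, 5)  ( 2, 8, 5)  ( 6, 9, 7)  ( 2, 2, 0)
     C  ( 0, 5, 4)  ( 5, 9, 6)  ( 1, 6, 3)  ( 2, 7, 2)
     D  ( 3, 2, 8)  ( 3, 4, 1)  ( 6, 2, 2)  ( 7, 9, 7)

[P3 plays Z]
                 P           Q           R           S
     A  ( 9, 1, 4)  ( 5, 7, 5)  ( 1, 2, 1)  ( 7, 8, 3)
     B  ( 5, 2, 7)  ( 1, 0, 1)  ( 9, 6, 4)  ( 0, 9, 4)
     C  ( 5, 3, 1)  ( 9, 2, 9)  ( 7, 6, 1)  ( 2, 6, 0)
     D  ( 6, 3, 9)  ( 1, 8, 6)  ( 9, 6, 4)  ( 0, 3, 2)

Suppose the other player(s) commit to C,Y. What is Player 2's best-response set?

argmax u_2 = {Q}

u_2(P vs C,Y) = 5
u_2(Q vs C,Y) = 9
u_2(R vs C,Y) = 6
u_2(S vs C,Y) = 7
max payoff 9 at {Q}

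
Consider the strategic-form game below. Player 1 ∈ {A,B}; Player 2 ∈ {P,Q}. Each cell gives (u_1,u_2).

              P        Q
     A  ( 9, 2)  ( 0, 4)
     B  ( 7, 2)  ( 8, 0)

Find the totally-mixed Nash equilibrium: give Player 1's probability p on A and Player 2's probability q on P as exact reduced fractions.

P1 mixes 1/2 on A; P2 mixes 4/5 on P

P1 indiff ⇒ q·9+(1-q)·0 = q·7+(1-q)·8 ⇒ q(2) = (1-q)(8) ⇒ q = 4/5
P2 indiff ⇒ p·2+(1-p)·2 = p·4+(1-p)·0 ⇒ p(-2) = (1-p)(-2) ⇒ p = 1/2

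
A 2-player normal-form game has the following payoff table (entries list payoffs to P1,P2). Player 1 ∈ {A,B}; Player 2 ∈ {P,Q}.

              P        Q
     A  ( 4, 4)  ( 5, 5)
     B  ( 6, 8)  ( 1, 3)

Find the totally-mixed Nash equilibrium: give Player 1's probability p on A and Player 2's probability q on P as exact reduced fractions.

P1 indiff ⇒ q·4+(1-q)·5 = q·6+(1-q)·1 ⇒ q(-2) = (1-q)(-4) ⇒ q = 2/3
P2 indiff ⇒ p·4+(1-p)·8 = p·5+(1-p)·3 ⇒ p(-1) = (1-p)(-5) ⇒ p = 5/6

(p,q) = (5/6, 2/3)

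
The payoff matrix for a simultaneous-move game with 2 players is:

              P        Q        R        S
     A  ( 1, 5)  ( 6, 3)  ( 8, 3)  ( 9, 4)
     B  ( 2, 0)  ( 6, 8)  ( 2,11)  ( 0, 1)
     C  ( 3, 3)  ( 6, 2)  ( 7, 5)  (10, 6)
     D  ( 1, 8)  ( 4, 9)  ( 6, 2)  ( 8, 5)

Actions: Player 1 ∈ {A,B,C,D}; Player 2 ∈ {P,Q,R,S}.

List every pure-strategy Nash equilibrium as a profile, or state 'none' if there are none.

(A,P): not NE [P1→C gives 3>1]
(A,Q): not NE [P2→P gives 5>3]
(A,R): not NE [P2→P gives 5>3]
(A,S): not NE [P1→C gives 10>9; P2→P gives 5>4]
(B,P): not NE [P1→C gives 3>2; P2→R gives 11>0]
(B,Q): not NE [P2→R gives 11>8]
(B,R): not NE [P1→A gives 8>2]
(B,S): not NE [P1→C gives 10>0; P2→R gives 11>1]
(C,P): not NE [P2→S gives 6>3]
(C,Q): not NE [P2→S gives 6>2]
(C,R): not NE [P1→A gives 8>7; P2→S gives 6>5]
(C,S): NE
(D,P): not NE [P1→C gives 3>1; P2→Q gives 9>8]
(D,Q): not NE [P1→C gives 6>4]
(D,R): not NE [P1→A gives 8>6; P2→Q gives 9>2]
(D,S): not NE [P1→C gives 10>8; P2→Q gives 9>5]

PSNE = {(C,S)}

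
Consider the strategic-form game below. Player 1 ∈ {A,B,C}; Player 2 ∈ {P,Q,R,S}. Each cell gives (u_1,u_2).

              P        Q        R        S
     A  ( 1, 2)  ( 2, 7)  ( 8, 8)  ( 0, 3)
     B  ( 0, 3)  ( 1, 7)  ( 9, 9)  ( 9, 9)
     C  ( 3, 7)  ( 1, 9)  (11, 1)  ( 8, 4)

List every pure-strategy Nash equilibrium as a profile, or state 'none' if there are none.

(A,P): not NE [P1→C gives 3>1; P2→R gives 8>2]
(A,Q): not NE [P2→R gives 8>7]
(A,R): not NE [P1→C gives 11>8]
(A,S): not NE [P1→B gives 9>0; P2→R gives 8>3]
(B,P): not NE [P1→C gives 3>0; P2→S gives 9>3]
(B,Q): not NE [P1→A gives 2>1; P2→S gives 9>7]
(B,R): not NE [P1→C gives 11>9]
(B,S): NE
(C,P): not NE [P2→Q gives 9>7]
(C,Q): not NE [P1→A gives 2>1]
(C,R): not NE [P2→Q gives 9>1]
(C,S): not NE [P1→B gives 9>8; P2→Q gives 9>4]

NE set: (B,S)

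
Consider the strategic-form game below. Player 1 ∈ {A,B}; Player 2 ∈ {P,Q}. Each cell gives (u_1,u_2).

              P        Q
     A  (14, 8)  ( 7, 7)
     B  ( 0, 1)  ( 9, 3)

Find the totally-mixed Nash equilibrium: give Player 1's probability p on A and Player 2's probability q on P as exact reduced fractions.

P1 indiff ⇒ q·14+(1-q)·7 = q·0+(1-q)·9 ⇒ q(14) = (1-q)(2) ⇒ q = 1/8
P2 indiff ⇒ p·8+(1-p)·1 = p·7+(1-p)·3 ⇒ p(1) = (1-p)(2) ⇒ p = 2/3

p=2/3, q=1/8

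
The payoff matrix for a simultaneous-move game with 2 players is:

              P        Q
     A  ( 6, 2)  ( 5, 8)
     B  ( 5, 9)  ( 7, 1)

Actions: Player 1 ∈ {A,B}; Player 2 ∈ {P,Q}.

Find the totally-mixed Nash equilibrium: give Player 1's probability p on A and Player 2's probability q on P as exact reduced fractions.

P1 mixes 4/7 on A; P2 mixes 2/3 on P

P1 indiff ⇒ q·6+(1-q)·5 = q·5+(1-q)·7 ⇒ q(1) = (1-q)(2) ⇒ q = 2/3
P2 indiff ⇒ p·2+(1-p)·9 = p·8+(1-p)·1 ⇒ p(-6) = (1-p)(-8) ⇒ p = 4/7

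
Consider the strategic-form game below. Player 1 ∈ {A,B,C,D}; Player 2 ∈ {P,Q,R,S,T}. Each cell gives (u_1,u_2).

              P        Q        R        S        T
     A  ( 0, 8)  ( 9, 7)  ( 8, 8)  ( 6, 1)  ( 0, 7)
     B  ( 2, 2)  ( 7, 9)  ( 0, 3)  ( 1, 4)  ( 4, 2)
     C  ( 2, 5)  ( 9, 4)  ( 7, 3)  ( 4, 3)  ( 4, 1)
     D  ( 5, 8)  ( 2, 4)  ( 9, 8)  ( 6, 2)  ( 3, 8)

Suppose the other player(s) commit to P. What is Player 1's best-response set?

u_1(A vs P) = 0
u_1(B vs P) = 2
u_1(C vs P) = 2
u_1(D vs P) = 5
max payoff 5 at {D}

BR_1 = {D}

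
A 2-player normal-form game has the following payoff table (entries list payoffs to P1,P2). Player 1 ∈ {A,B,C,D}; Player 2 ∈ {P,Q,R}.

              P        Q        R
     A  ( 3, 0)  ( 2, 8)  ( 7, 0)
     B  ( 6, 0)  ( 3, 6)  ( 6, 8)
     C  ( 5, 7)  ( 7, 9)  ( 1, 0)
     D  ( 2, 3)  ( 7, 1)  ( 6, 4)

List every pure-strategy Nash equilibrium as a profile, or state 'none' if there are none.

Nash profiles: (C,Q)

(A,P): not NE [P1→B gives 6>3; P2→Q gives 8>0]
(A,Q): not NE [P1→D gives 7>2]
(A,R): not NE [P2→Q gives 8>0]
(B,P): not NE [P2→R gives 8>0]
(B,Q): not NE [P1→D gives 7>3; P2→R gives 8>6]
(B,R): not NE [P1→A gives 7>6]
(C,P): not NE [P1→B gives 6>5; P2→Q gives 9>7]
(C,Q): NE
(C,R): not NE [P1→A gives 7>1; P2→Q gives 9>0]
(D,P): not NE [P1→B gives 6>2; P2→R gives 4>3]
(D,Q): not NE [P2→R gives 4>1]
(D,R): not NE [P1→A gives 7>6]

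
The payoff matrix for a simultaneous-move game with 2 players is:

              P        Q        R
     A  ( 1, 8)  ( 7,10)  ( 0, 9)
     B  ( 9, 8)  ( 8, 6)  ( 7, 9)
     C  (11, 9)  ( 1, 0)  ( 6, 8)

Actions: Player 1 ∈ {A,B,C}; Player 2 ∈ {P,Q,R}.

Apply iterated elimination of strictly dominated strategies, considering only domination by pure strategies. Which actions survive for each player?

P1 drop A (B beats it: P:9>1 Q:8>7 R:7>0)
P2 drop Q (P beats it: B:8>6 C:9>0)
P1→{B,C} P2→{P,R}

IESDS → P1:{B,C} P2:{P,R}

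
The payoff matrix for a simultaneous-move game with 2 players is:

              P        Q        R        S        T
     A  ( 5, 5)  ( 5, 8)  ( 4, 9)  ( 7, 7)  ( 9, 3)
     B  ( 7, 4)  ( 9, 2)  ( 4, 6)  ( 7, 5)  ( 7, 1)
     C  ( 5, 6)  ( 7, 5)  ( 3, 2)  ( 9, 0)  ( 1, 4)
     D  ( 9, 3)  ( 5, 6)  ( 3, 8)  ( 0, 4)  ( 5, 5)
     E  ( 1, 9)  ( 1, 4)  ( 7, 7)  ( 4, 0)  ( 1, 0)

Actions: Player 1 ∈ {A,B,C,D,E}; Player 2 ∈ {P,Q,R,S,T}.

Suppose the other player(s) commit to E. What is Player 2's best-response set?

u_2(P vs E) = 9
u_2(Q vs E) = 4
u_2(R vs E) = 7
u_2(S vs E) = 0
u_2(T vs E) = 0
max payoff 9 at {P}

P2 best: {P}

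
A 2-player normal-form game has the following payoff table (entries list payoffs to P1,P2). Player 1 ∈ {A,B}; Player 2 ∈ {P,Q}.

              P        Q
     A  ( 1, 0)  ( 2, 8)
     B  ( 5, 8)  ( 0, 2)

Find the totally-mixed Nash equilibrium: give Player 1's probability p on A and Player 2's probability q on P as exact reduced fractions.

p=3/7, q=1/3

P1 indiff ⇒ q·1+(1-q)·2 = q·5+(1-q)·0 ⇒ q(-4) = (1-q)(-2) ⇒ q = 1/3
P2 indiff ⇒ p·0+(1-p)·8 = p·8+(1-p)·2 ⇒ p(-8) = (1-p)(-6) ⇒ p = 3/7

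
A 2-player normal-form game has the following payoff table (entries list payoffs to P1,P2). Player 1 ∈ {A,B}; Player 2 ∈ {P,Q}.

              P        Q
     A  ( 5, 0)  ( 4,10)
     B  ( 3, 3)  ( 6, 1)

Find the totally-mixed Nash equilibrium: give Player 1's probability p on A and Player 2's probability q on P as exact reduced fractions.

P1 indiff ⇒ q·5+(1-q)·4 = q·3+(1-q)·6 ⇒ q(2) = (1-q)(2) ⇒ q = 1/2
P2 indiff ⇒ p·0+(1-p)·3 = p·10+(1-p)·1 ⇒ p(-10) = (1-p)(-2) ⇒ p = 1/6

(p,q) = (1/6, 1/2)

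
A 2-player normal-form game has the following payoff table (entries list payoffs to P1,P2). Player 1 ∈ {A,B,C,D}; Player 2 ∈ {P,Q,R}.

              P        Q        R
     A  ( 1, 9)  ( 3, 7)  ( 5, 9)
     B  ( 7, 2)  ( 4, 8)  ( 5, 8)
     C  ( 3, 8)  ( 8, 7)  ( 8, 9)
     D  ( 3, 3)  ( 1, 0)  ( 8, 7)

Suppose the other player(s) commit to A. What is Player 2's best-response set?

u_2(P vs A) = 9
u_2(Q vs A) = 7
u_2(R vs A) = 9
max payoff 9 at {P,R}

argmax u_2 = {P,R}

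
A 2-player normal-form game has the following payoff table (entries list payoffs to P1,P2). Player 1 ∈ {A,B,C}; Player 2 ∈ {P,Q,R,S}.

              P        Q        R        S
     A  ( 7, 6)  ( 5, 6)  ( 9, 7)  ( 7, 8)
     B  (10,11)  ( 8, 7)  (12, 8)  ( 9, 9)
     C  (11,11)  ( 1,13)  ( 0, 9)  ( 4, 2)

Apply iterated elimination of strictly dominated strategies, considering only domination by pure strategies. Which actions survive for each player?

Remaining: P1:{B,C} P2:{P,Q}

P1 drop A (B beats it: P:10>7 Q:8>5 R:12>9 S:9>7)
P2 drop R (P beats it: B:11>8 C:11>9)
P2 drop S (P beats it: B:11>9 C:11>2)
P1→{B,C} P2→{P,Q}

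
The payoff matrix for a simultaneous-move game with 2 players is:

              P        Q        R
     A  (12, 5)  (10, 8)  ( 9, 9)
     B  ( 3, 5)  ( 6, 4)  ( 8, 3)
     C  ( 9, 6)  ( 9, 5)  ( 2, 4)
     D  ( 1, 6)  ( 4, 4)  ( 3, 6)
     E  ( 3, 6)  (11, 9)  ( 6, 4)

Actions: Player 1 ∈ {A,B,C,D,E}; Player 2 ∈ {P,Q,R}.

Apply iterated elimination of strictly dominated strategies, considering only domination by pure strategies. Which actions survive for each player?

P1 drop B (A beats it: P:12>3 Q:10>6 R:9>8)
P1 drop C (A beats it: P:12>9 Q:10>9 R:9>2)
P1 drop D (A beats it: P:12>1 Q:10>4 R:9>3)
P2 drop P (Q beats it: A:8>5 E:9>6)
P1→{A,E} P2→{Q,R}

IESDS → P1:{A,E} P2:{Q,R}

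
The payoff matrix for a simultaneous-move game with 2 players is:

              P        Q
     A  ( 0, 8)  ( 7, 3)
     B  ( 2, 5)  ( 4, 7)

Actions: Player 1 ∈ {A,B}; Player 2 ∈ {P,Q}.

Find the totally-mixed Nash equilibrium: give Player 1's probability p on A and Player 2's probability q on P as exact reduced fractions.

P1 indiff ⇒ q·0+(1-q)·7 = q·2+(1-q)·4 ⇒ q(-2) = (1-q)(-3) ⇒ q = 3/5
P2 indiff ⇒ p·8+(1-p)·5 = p·3+(1-p)·7 ⇒ p(5) = (1-p)(2) ⇒ p = 2/7

p=2/7, q=3/5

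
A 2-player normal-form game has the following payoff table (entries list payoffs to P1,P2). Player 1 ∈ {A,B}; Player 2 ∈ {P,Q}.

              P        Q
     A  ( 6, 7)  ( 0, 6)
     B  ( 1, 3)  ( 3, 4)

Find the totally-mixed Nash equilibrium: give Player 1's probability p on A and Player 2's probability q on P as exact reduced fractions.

P1 indiff ⇒ q·6+(1-q)·0 = q·1+(1-q)·3 ⇒ q(5) = (1-q)(3) ⇒ q = 3/8
P2 indiff ⇒ p·7+(1-p)·3 = p·6+(1-p)·4 ⇒ p(1) = (1-p)(1) ⇒ p = 1/2

P1 mixes 1/2 on A; P2 mixes 3/8 on P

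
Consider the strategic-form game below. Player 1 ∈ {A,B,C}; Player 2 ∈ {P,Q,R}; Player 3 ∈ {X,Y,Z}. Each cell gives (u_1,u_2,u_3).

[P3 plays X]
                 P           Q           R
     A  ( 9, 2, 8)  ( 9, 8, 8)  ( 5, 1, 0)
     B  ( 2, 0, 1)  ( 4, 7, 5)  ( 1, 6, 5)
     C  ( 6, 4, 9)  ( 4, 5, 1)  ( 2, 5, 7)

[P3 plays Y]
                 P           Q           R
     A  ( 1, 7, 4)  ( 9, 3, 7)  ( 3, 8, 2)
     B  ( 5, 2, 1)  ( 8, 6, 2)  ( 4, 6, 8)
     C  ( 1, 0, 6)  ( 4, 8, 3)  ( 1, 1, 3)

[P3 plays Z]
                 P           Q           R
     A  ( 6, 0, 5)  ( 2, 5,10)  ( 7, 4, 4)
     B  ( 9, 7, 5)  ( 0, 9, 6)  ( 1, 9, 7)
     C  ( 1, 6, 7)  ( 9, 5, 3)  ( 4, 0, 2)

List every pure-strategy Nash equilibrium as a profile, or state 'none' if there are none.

PSNE = {(B,R,Y)}

(A,P,X): not NE [P2→Q gives 8>2]
(A,P,Y): not NE [P1→B gives 5>1; P2→R gives 8>7; P3→X gives 8>4]
(A,P,Z): not NE [P1→B gives 9>6; P2→Q gives 5>0; P3→X gives 8>5]
(A,Q,X): not NE [P3→Z gives 10>8]
(A,Q,Y): not NE [P2→R gives 8>3; P3→Z gives 10>7]
(A,Q,Z): not NE [P1→C gives 9>2]
(A,R,X): not NE [P2→Q gives 8>1; P3→Z gives 4>0]
(A,R,Y): not NE [P1→B gives 4>3; P3→Z gives 4>2]
(A,R,Z): not NE [P2→Q gives 5>4]
(B,P,X): not NE [P1→A gives 9>2; P2→Q gives 7>0; P3→Z gives 5>1]
(B,P,Y): not NE [P2→R gives 6>2; P3→Z gives 5>1]
(B,P,Z): not NE [P2→R gives 9>7]
(B,Q,X): not NE [P1→A gives 9>4; P3→Z gives 6>5]
(B,Q,Y): not NE [P1→A gives 9>8; P3→Z gives 6>2]
(B,Q,Z): not NE [P1→C gives 9>0]
(B,R,X): not NE [P1→A gives 5>1; P2→Q gives 7>6; P3→Y gives 8>5]
(B,R,Y): NE
(B,R,Z): not NE [P1→A gives 7>1; P3→Y gives 8>7]
(C,P,X): not NE [P1→A gives 9>6; P2→R gives 5>4]
(C,P,Y): not NE [P1→B gives 5>1; P2→Q gives 8>0; P3→X gives 9>6]
(C,P,Z): not NE [P1→B gives 9>1; P3→X gives 9>7]
(C,Q,X): not NE [P1→A gives 9>4; P3→Z gives 3>1]
(C,Q,Y): not NE [P1→A gives 9>4]
(C,Q,Z): not NE [P2→P gives 6>5]
(C,R,X): not NE [P1→A gives 5>2]
(C,R,Y): not NE [P1→B gives 4>1; P2→Q gives 8>1; P3→X gives 7>3]
(C,R,Z): not NE [P1→A gives 7>4; P2→P gives 6>0; P3→X gives 7>2]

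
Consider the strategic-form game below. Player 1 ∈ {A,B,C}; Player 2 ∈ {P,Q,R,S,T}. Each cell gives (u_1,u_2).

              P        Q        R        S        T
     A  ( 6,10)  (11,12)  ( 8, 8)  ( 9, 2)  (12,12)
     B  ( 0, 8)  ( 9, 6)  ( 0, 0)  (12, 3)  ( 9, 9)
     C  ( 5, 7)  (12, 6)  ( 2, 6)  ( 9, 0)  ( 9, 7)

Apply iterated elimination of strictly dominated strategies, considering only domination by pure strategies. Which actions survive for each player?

P2 drop R (P beats it: A:10>8 B:8>0 C:7>6)
P2 drop S (P beats it: A:10>2 B:8>3 C:7>0)
P1 drop B (A beats it: P:6>0 Q:11>9 T:12>9)
P1→{A,C} P2→{P,Q,T}

IESDS → P1:{A,C} P2:{P,Q,T}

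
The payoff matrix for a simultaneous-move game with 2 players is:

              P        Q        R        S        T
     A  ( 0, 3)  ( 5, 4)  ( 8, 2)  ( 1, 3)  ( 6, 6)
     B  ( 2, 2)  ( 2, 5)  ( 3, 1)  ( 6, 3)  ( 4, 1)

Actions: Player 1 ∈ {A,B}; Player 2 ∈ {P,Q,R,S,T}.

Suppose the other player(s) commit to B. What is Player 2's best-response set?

P2 best: {Q}

u_2(P vs B) = 2
u_2(Q vs B) = 5
u_2(R vs B) = 1
u_2(S vs B) = 3
u_2(T vs B) = 1
max payoff 5 at {Q}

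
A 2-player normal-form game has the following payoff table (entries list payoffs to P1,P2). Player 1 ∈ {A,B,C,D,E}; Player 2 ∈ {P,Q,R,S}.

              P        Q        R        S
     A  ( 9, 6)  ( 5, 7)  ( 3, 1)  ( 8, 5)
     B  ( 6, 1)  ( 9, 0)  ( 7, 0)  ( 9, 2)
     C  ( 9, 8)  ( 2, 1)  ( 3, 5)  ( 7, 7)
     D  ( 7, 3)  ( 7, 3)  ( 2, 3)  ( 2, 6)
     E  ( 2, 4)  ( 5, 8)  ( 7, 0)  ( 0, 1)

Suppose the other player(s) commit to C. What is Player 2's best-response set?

argmax u_2 = {P}

u_2(P vs C) = 8
u_2(Q vs C) = 1
u_2(R vs C) = 5
u_2(S vs C) = 7
max payoff 8 at {P}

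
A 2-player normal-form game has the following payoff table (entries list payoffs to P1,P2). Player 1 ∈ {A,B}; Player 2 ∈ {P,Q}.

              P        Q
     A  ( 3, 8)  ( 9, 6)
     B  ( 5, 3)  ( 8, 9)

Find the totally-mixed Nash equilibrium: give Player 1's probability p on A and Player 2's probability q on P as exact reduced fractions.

P1 mixes 3/4 on A; P2 mixes 1/3 on P

P1 indiff ⇒ q·3+(1-q)·9 = q·5+(1-q)·8 ⇒ q(-2) = (1-q)(-1) ⇒ q = 1/3
P2 indiff ⇒ p·8+(1-p)·3 = p·6+(1-p)·9 ⇒ p(2) = (1-p)(6) ⇒ p = 3/4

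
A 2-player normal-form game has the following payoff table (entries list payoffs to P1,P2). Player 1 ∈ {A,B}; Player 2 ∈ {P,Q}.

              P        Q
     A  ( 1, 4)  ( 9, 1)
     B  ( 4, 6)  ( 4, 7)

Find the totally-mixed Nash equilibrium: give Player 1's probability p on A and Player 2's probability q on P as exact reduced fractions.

P1 mixes 1/4 on A; P2 mixes 5/8 on P

P1 indiff ⇒ q·1+(1-q)·9 = q·4+(1-q)·4 ⇒ q(-3) = (1-q)(-5) ⇒ q = 5/8
P2 indiff ⇒ p·4+(1-p)·6 = p·1+(1-p)·7 ⇒ p(3) = (1-p)(1) ⇒ p = 1/4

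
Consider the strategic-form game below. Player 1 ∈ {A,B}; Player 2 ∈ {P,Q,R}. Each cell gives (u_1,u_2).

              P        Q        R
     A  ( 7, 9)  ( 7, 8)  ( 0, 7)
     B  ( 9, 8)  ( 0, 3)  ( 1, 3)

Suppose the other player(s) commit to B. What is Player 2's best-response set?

u_2(P vs B) = 8
u_2(Q vs B) = 3
u_2(R vs B) = 3
max payoff 8 at {P}

BR_2 = {P}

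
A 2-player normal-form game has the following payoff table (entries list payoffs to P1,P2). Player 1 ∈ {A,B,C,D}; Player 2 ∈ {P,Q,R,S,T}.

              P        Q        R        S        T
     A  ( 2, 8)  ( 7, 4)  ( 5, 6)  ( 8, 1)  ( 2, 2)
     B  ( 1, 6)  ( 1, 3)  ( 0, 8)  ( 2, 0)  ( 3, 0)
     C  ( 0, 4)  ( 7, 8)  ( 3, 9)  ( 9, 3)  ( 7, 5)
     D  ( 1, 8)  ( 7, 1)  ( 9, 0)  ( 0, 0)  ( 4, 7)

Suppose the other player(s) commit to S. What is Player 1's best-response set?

u_1(A vs S) = 8
u_1(B vs S) = 2
u_1(C vs S) = 9
u_1(D vs S) = 0
max payoff 9 at {C}

argmax u_1 = {C}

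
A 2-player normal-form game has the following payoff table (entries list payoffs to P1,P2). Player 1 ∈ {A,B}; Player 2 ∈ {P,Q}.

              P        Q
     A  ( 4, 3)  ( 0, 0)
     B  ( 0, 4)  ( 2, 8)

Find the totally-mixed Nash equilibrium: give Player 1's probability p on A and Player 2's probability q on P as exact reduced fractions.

(p,q) = (4/7, 1/3)

P1 indiff ⇒ q·4+(1-q)·0 = q·0+(1-q)·2 ⇒ q(4) = (1-q)(2) ⇒ q = 1/3
P2 indiff ⇒ p·3+(1-p)·4 = p·0+(1-p)·8 ⇒ p(3) = (1-p)(4) ⇒ p = 4/7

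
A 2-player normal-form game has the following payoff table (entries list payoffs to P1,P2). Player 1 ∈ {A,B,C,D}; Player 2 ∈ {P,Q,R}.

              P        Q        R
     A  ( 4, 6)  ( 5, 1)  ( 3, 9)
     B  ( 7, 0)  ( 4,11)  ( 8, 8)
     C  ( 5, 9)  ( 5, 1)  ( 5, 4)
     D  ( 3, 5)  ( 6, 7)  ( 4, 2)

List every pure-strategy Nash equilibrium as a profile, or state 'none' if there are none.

(A,P): not NE [P1→B gives 7>4; P2→R gives 9>6]
(A,Q): not NE [P1→D gives 6>5; P2→R gives 9>1]
(A,R): not NE [P1→B gives 8>3]
(B,P): not NE [P2→Q gives 11>0]
(B,Q): not NE [P1→D gives 6>4]
(B,R): not NE [P2→Q gives 11>8]
(C,P): not NE [P1→B gives 7>5]
(C,Q): not NE [P1→D gives 6>5; P2→P gives 9>1]
(C,R): not NE [P1→B gives 8>5; P2→P gives 9>4]
(D,P): not NE [P1→B gives 7>3; P2→Q gives 7>5]
(D,Q): NE
(D,R): not NE [P1→B gives 8>4; P2→Q gives 7>2]

NE set: (D,Q)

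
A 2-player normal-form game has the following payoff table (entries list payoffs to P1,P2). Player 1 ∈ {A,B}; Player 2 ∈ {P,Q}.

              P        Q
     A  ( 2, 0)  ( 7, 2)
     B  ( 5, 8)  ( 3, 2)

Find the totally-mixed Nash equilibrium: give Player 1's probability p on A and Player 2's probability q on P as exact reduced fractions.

P1 indiff ⇒ q·2+(1-q)·7 = q·5+(1-q)·3 ⇒ q(-3) = (1-q)(-4) ⇒ q = 4/7
P2 indiff ⇒ p·0+(1-p)·8 = p·2+(1-p)·2 ⇒ p(-2) = (1-p)(-6) ⇒ p = 3/4

P1 mixes 3/4 on A; P2 mixes 4/7 on P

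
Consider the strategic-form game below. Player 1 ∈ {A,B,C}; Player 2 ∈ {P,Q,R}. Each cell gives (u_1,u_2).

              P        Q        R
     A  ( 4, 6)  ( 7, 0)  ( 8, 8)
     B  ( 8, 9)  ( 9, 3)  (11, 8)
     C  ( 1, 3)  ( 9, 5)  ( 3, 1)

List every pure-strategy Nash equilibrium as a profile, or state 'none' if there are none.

(A,P): not NE [P1→B gives 8>4; P2→R gives 8>6]
(A,Q): not NE [P1→C gives 9>7; P2→R gives 8>0]
(A,R): not NE [P1→B gives 11>8]
(B,P): NE
(B,Q): not NE [P2→P gives 9>3]
(B,R): not NE [P2→P gives 9>8]
(C,P): not NE [P1→B gives 8>1; P2→Q gives 5>3]
(C,Q): NE
(C,R): not NE [P1→B gives 11>3; P2→Q gives 5>1]

Nash profiles: (B,P), (C,Q)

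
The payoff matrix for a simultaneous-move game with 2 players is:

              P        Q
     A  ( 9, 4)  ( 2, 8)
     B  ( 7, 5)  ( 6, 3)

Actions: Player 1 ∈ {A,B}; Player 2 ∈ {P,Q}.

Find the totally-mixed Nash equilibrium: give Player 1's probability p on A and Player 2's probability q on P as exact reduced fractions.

p=1/3, q=2/3

P1 indiff ⇒ q·9+(1-q)·2 = q·7+(1-q)·6 ⇒ q(2) = (1-q)(4) ⇒ q = 2/3
P2 indiff ⇒ p·4+(1-p)·5 = p·8+(1-p)·3 ⇒ p(-4) = (1-p)(-2) ⇒ p = 1/3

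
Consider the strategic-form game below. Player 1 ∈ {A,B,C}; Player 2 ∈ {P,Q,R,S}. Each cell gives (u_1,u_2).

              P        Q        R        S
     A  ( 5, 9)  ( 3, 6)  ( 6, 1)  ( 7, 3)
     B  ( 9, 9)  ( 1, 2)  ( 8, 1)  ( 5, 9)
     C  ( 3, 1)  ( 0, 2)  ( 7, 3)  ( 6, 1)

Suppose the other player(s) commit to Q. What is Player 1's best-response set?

P1 best: {A}

u_1(A vs Q) = 3
u_1(B vs Q) = 1
u_1(C vs Q) = 0
max payoff 3 at {A}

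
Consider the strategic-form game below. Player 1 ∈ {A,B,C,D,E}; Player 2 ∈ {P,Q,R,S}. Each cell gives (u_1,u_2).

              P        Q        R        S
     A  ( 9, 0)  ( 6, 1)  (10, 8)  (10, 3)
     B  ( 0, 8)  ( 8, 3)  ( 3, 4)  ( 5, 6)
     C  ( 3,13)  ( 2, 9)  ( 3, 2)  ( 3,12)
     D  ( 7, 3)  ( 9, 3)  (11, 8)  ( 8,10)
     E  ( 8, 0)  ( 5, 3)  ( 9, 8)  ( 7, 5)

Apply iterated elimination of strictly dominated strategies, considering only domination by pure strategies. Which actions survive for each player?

IESDS → P1:{A,D} P2:{R,S}

P1 drop B (D beats it: P:7>0 Q:9>8 R:11>3 S:8>5)
P1 drop C (A beats it: P:9>3 Q:6>2 R:10>3 S:10>3)
P1 drop E (A beats it: P:9>8 Q:6>5 R:10>9 S:10>7)
P2 drop P (R beats it: A:8>0 D:8>3)
P2 drop Q (R beats it: A:8>1 D:8>3)
P1→{A,D} P2→{R,S}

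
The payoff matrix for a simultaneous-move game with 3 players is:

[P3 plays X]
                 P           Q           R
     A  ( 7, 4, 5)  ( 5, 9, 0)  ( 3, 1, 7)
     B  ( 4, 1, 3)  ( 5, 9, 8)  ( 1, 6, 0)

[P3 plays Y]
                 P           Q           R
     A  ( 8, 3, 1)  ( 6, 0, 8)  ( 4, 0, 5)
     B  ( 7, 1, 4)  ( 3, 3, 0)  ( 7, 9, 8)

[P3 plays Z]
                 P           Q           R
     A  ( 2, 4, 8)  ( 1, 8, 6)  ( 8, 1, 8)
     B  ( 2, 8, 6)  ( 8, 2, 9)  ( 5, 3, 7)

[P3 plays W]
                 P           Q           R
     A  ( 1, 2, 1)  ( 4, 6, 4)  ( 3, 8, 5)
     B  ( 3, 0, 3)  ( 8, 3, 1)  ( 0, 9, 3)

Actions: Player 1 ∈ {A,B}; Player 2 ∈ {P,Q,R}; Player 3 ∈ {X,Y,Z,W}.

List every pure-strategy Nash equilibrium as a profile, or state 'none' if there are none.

(A,P,X): not NE [P2→Q gives 9>4; P3→Z gives 8>5]
(A,P,Y): not NE [P3→Z gives 8>1]
(A,P,Z): not NE [P2→Q gives 8>4]
(A,P,W): not NE [P1→B gives 3>1; P2→R gives 8>2; P3→Z gives 8>1]
(A,Q,X): not NE [P3→Y gives 8>0]
(A,Q,Y): not NE [P2→P gives 3>0]
(A,Q,Z): not NE [P1→B gives 8>1; P3→Y gives 8>6]
(A,Q,W): not NE [P1→B gives 8>4; P2→R gives 8>6; P3→Y gives 8>4]
(A,R,X): not NE [P2→Q gives 9>1; P3→Z gives 8>7]
(A,R,Y): not NE [P1→B gives 7>4; P2→P gives 3>0; P3→Z gives 8>5]
(A,R,Z): not NE [P2→Q gives 8>1]
(A,R,W): not NE [P3→Z gives 8>5]
(B,P,X): not NE [P1→A gives 7>4; P2→Q gives 9>1; P3→Z gives 6>3]
(B,P,Y): not NE [P1→A gives 8>7; P2→R gives 9>1; P3→Z gives 6>4]
(B,P,Z): NE
(B,P,W): not NE [P2→R gives 9>0; P3→Z gives 6>3]
(B,Q,X): not NE [P3→Z gives 9>8]
(B,Q,Y): not NE [P1→A gives 6>3; P2→R gives 9>3; P3→Z gives 9>0]
(B,Q,Z): not NE [P2→P gives 8>2]
(B,Q,W): not NE [P2→R gives 9>3; P3→Z gives 9>1]
(B,R,X): not NE [P1→A gives 3>1; P2→Q gives 9>6; P3→Y gives 8>0]
(B,R,Y): NE
(B,R,Z): not NE [P1→A gives 8>5; P2→P gives 8>3; P3→Y gives 8>7]
(B,R,W): not NE [P1→A gives 3>0; P3→Y gives 8>3]

PSNE = {(B,P,Z), (B,R,Y)}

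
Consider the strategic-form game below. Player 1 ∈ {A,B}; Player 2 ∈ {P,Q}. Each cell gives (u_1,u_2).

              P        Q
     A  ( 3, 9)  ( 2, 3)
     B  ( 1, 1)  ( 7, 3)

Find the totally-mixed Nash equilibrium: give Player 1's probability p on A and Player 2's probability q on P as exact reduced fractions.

P1 indiff ⇒ q·3+(1-q)·2 = q·1+(1-q)·7 ⇒ q(2) = (1-q)(5) ⇒ q = 5/7
P2 indiff ⇒ p·9+(1-p)·1 = p·3+(1-p)·3 ⇒ p(6) = (1-p)(2) ⇒ p = 1/4

(p,q) = (1/4, 5/7)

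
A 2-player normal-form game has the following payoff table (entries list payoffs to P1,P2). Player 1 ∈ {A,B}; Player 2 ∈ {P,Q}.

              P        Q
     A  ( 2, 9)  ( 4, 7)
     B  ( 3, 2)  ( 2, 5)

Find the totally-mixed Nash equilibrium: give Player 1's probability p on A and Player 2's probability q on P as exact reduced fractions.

(p,q) = (3/5, 2/3)

P1 indiff ⇒ q·2+(1-q)·4 = q·3+(1-q)·2 ⇒ q(-1) = (1-q)(-2) ⇒ q = 2/3
P2 indiff ⇒ p·9+(1-p)·2 = p·7+(1-p)·5 ⇒ p(2) = (1-p)(3) ⇒ p = 3/5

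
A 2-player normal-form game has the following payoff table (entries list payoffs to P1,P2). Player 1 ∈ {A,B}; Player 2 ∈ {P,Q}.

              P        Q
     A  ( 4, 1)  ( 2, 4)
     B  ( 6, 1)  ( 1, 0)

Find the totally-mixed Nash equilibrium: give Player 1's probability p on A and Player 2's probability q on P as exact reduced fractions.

P1 mixes 1/4 on A; P2 mixes 1/3 on P

P1 indiff ⇒ q·4+(1-q)·2 = q·6+(1-q)·1 ⇒ q(-2) = (1-q)(-1) ⇒ q = 1/3
P2 indiff ⇒ p·1+(1-p)·1 = p·4+(1-p)·0 ⇒ p(-3) = (1-p)(-1) ⇒ p = 1/4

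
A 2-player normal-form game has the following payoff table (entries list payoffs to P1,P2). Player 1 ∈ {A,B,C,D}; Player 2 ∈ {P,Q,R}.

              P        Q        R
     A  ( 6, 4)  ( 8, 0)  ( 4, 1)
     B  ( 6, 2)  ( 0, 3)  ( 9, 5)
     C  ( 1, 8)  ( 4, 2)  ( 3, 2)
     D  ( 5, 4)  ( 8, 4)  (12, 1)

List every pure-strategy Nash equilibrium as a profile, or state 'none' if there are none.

(A,P): NE
(A,Q): not NE [P2→P gives 4>0]
(A,R): not NE [P1→D gives 12>4; P2→P gives 4>1]
(B,P): not NE [P2→R gives 5>2]
(B,Q): not NE [P1→D gives 8>0; P2→R gives 5>3]
(B,R): not NE [P1→D gives 12>9]
(C,P): not NE [P1→B gives 6>1]
(C,Q): not NE [P1→D gives 8>4; P2→P gives 8>2]
(C,R): not NE [P1→D gives 12>3; P2→P gives 8>2]
(D,P): not NE [P1→B gives 6>5]
(D,Q): NE
(D,R): not NE [P2→Q gives 4>1]

Nash profiles: (A,P), (D,Q)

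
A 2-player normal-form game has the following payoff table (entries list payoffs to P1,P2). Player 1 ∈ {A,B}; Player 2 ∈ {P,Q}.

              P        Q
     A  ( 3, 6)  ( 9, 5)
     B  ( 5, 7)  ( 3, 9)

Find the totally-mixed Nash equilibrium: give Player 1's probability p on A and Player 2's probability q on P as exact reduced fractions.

P1 mixes 2/3 on A; P2 mixes 3/4 on P

P1 indiff ⇒ q·3+(1-q)·9 = q·5+(1-q)·3 ⇒ q(-2) = (1-q)(-6) ⇒ q = 3/4
P2 indiff ⇒ p·6+(1-p)·7 = p·5+(1-p)·9 ⇒ p(1) = (1-p)(2) ⇒ p = 2/3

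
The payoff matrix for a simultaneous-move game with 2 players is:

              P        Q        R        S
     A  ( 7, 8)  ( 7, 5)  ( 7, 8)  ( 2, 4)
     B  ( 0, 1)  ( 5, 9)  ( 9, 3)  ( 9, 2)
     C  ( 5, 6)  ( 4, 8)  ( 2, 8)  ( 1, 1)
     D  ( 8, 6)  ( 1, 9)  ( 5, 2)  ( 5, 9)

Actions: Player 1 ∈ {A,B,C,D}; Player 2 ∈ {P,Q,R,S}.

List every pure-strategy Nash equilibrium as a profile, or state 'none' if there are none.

No pure NE.

(A,P): not NE [P1→D gives 8>7]
(A,Q): not NE [P2→R gives 8>5]
(A,R): not NE [P1→B gives 9>7]
(A,S): not NE [P1→B gives 9>2; P2→R gives 8>4]
(B,P): not NE [P1→D gives 8>0; P2→Q gives 9>1]
(B,Q): not NE [P1→A gives 7>5]
(B,R): not NE [P2→Q gives 9>3]
(B,S): not NE [P2→Q gives 9>2]
(C,P): not NE [P1→D gives 8>5; P2→R gives 8>6]
(C,Q): not NE [P1→A gives 7>4]
(C,R): not NE [P1→B gives 9>2]
(C,S): not NE [P1→B gives 9>1; P2→R gives 8>1]
(D,P): not NE [P2→S gives 9>6]
(D,Q): not NE [P1→A gives 7>1]
(D,R): not NE [P1→B gives 9>5; P2→S gives 9>2]
(D,S): not NE [P1→B gives 9>5]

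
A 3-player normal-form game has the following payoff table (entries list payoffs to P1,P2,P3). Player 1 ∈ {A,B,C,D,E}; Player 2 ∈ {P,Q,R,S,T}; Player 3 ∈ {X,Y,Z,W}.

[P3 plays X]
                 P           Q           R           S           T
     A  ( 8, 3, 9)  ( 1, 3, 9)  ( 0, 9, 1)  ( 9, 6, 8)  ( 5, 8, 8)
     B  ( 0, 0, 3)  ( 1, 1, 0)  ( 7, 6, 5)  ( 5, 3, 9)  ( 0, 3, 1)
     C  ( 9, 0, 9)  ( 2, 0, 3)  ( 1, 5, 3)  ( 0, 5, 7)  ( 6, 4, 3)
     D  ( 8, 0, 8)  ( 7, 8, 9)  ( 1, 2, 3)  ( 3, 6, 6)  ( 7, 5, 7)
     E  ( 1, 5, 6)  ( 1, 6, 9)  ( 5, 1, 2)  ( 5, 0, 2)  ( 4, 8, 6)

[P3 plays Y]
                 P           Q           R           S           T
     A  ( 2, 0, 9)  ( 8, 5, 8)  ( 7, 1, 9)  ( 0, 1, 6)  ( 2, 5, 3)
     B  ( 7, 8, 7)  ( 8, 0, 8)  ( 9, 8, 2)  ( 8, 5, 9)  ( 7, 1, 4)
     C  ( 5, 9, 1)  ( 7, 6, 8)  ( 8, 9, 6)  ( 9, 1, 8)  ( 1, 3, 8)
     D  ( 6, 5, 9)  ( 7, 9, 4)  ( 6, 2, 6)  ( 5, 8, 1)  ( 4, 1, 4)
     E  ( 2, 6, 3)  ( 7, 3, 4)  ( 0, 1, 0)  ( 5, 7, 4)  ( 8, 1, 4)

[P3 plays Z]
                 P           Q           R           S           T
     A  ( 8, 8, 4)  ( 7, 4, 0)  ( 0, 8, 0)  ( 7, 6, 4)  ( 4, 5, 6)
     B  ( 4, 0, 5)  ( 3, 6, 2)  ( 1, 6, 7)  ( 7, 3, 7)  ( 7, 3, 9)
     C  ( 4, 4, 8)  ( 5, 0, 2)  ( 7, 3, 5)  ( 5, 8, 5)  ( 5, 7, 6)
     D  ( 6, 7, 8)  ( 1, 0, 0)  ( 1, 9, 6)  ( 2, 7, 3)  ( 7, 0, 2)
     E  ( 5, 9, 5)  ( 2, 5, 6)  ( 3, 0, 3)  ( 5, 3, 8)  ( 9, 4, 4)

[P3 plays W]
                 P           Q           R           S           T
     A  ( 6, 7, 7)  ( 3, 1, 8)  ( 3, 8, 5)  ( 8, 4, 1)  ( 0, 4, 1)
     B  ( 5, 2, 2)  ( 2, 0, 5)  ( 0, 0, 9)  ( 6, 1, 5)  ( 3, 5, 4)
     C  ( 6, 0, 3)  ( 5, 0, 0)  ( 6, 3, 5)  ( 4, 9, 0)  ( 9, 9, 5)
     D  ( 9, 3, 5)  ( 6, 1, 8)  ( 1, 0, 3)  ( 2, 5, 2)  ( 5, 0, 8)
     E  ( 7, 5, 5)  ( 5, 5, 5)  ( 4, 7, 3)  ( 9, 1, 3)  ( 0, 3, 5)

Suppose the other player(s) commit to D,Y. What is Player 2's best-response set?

argmax u_2 = {Q}

u_2(P vs D,Y) = 5
u_2(Q vs D,Y) = 9
u_2(R vs D,Y) = 2
u_2(S vs D,Y) = 8
u_2(T vs D,Y) = 1
max payoff 9 at {Q}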